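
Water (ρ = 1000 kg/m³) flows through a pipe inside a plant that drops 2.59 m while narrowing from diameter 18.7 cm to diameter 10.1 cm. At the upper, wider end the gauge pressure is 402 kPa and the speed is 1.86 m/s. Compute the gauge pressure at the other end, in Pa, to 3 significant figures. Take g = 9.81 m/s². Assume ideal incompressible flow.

Continuity gives A₁v₁ = A₂v₂, so v₂ = (275 cm²)/(80.1 cm²) × 1.86 m/s = 6.38 m/s.
Applying Bernoulli between the two ends and solving for P₂: P₂ = P₁ + ½ρ(v₁² − v₂²) − ρgΔh.
P₂ = 402000 + ½·1000·(1.86² − 6.38²) − 1000·9.81·(−2.59) = 402000 + (-18600) − (-25400) = 409000 Pa.

P₂ ≈ 409000 Pa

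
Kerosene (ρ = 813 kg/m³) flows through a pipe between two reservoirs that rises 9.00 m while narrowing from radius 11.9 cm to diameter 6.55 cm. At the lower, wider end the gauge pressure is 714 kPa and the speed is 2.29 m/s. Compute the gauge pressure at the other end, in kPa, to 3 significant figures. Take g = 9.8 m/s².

The volume flow rate is constant, so v₂ = (A₁/A₂)v₁ = (445/33.7)·2.29 = 30.2 m/s.
Bernoulli: P₁ + ½ρv₁² + ρg h₁ = P₂ + ½ρv₂² + ρg h₂, so P₂ = P₁ + ½ρ(v₁² − v₂²) − ρg(h₂ − h₁).
P₂ = 714000 + ½·813·(2.29² − 30.2²) − 813·9.8·(+9.00) = 714000 + (-369000) − (71700) = 273000 Pa.

P₂ ≈ 273 kPa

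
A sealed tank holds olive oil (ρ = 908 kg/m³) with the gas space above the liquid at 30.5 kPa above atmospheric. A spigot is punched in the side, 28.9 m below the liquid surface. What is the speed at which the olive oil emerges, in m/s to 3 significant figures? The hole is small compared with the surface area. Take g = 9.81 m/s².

Take point 1 at the surface (v₁ ≈ 0) and point 2 at the hole (at atmospheric pressure). Bernoulli: P₁ + ρg h = P_atm + ½ρv₂².
With P₁ − P_atm = 30500 Pa, v₂ = √(2gh + 2ΔP/ρ) = √(2·9.81·28.9 + 2·30500/908) = 25.2 m/s.

25.2 m/s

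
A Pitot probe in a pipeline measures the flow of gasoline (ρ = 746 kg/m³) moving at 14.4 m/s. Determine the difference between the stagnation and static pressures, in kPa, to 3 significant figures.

The dynamic pressure equals the rise in static pressure at the stagnation point: ΔP = ½ρv².
ΔP = ½·746·14.4² = 77300 Pa.

ΔP ≈ 77.3 kPa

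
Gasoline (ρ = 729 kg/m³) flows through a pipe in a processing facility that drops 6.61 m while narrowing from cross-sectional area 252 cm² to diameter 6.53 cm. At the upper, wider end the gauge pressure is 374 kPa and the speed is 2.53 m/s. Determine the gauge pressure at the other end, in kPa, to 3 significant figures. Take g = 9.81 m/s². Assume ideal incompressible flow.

P₂ ≈ 292 kPa

By continuity, v₂ = v₁·A₁/A₂ = 2.53·(252/33.5) = 19.0 m/s.
Energy conservation along the streamline gives P₂ = P₁ − ½ρ(v₂² − v₁²) − ρg(h₂ − h₁).
P₂ = 374000 + ½·729·(2.53² − 19.0²) − 729·9.81·(−6.61) = 374000 + (-130000) − (-47300) = 292000 Pa.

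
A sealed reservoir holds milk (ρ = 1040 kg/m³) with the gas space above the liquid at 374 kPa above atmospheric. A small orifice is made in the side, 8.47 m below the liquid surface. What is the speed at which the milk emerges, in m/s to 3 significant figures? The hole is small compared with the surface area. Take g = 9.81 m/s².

Take point 1 at the surface (v₁ ≈ 0) and point 2 at the hole (at atmospheric pressure). Bernoulli: P₁ + ρg h = P_atm + ½ρv₂².
With P₁ − P_atm = 374000 Pa, v₂ = √(2gh + 2ΔP/ρ) = √(2·9.81·8.47 + 2·374000/1040) = 29.8 m/s.

v ≈ 29.8 m/s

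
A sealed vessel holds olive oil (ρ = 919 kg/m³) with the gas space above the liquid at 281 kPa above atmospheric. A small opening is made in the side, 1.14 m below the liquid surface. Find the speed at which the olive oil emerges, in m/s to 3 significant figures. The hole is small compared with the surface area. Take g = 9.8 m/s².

Take point 1 at the surface (v₁ ≈ 0) and point 2 at the hole (at atmospheric pressure). Bernoulli: P₁ + ρg h = P_atm + ½ρv₂².
With P₁ − P_atm = 281000 Pa, v₂ = √(2gh + 2ΔP/ρ) = √(2·9.8·1.14 + 2·281000/919) = 25.2 m/s.

25.2 m/s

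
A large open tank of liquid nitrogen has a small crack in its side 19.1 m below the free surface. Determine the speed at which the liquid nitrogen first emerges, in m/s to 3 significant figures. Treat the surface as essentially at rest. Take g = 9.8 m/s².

The surface is effectively still and both ends are open, so ½v² = gh and v = √(2·9.8·19.1) = 19.3 m/s.

v ≈ 19.3 m/s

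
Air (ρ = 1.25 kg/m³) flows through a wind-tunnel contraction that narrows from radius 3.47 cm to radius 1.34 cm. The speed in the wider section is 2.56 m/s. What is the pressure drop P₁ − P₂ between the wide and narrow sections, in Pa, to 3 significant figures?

ΔP = 180 Pa

Mass conservation (A₁v₁ = A₂v₂) gives v₂ = 2.56 × 37.8/5.64 = 17.2 m/s.
With no height change, Bernoulli's equation is P₁ + ½ρv₁² = P₂ + ½ρv₂².
P₁ − P₂ = ½·1.25·(17.2² − 2.56²) = ½·1.25·288 = 180 Pa.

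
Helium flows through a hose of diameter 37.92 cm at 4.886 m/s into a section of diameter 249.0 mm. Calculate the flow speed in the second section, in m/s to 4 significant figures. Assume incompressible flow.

v₂ ≈ 11.33 m/s

Mass conservation (A₁v₁ = A₂v₂) gives v₂ = 4.886 × 1129/487.0 = 11.33 m/s.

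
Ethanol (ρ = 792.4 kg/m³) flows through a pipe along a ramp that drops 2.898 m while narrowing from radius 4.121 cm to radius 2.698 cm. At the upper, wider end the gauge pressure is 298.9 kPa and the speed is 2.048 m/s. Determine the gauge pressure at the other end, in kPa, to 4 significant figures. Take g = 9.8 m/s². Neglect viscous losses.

P₂ ≈ 314.0 kPa

Continuity gives A₁v₁ = A₂v₂, so v₂ = (53.35 cm²)/(22.87 cm²) × 2.048 m/s = 4.778 m/s.
Applying Bernoulli between the two ends and solving for P₂: P₂ = P₁ + ½ρ(v₁² − v₂²) − ρgΔh.
P₂ = 298900 + ½·792.4·(2.048² − 4.778²) − 792.4·9.8·(−2.898) = 298900 + (-7383) − (-22500) = 314000 Pa.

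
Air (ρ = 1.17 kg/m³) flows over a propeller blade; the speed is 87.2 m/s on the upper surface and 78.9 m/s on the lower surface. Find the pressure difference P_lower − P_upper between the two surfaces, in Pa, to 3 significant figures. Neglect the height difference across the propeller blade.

Bernoulli (same height): P_lower − P_upper = ½ρ(v_upper² − v_lower²).
ΔP = ½·1.17·(87.2² − 78.9²) = 806 Pa.

ΔP = 806 Pa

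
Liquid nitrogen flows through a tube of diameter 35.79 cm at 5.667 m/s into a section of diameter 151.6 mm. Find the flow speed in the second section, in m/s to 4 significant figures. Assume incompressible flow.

v₂ ≈ 31.58 m/s

Continuity gives A₁v₁ = A₂v₂, so v₂ = (1006 cm²)/(180.5 cm²) × 5.667 m/s = 31.58 m/s.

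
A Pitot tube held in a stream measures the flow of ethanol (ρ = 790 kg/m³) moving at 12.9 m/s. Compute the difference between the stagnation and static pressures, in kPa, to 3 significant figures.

The dynamic pressure equals the rise in static pressure at the stagnation point: ΔP = ½ρv².
ΔP = ½·790·12.9² = 65700 Pa.

65.7 kPa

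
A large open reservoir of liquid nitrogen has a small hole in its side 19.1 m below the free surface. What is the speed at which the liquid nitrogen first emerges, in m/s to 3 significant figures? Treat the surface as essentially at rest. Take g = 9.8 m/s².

The surface is effectively still and both ends are open, so ½v² = gh and v = √(2·9.8·19.1) = 19.3 m/s.

v = 19.3 m/s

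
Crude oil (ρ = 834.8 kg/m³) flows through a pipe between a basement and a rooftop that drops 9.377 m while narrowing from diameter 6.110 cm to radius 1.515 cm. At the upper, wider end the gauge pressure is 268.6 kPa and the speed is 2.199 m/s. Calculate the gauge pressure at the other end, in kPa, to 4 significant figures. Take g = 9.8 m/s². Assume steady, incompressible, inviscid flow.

Mass conservation (A₁v₁ = A₂v₂) gives v₂ = 2.199 × 29.32/7.211 = 8.942 m/s.
Energy conservation along the streamline gives P₂ = P₁ − ½ρ(v₂² − v₁²) − ρg(h₂ − h₁).
P₂ = 268600 + ½·834.8·(2.199² − 8.942²) − 834.8·9.8·(−9.377) = 268600 + (-31350) − (-76710) = 314000 Pa.

P₂ ≈ 314.0 kPa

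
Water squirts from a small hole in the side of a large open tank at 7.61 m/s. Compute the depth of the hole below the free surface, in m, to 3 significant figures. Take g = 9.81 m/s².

2.95 m

For a small hole in a large open tank, ½v² = gh, giving h = v²/(2g).
h = 7.61²/(2·9.81) = 57.9/19.62 = 2.95 m.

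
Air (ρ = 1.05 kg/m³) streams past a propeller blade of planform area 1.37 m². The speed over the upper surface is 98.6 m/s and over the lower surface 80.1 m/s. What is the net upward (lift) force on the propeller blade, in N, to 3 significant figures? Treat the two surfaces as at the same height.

F ≈ 2380 N

With equal heights on the two surfaces, Bernoulli gives P_lower − P_upper = ½ρ(v_upper² − v_lower²).
ΔP = ½·1.05·(98.6² − 80.1²) = 1740 Pa.
Lift = ΔP · A = 1740 × 1.37 = 2380 N.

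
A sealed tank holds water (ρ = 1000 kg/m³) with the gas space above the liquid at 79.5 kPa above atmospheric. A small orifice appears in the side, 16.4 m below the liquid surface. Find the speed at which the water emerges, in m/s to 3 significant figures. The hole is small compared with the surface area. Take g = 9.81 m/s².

Take point 1 at the surface (v₁ ≈ 0) and point 2 at the hole (at atmospheric pressure). Bernoulli: P₁ + ρg h = P_atm + ½ρv₂².
With P₁ − P_atm = 79500 Pa, v₂ = √(2gh + 2ΔP/ρ) = √(2·9.81·16.4 + 2·79500/1000) = 21.9 m/s.

21.9 m/s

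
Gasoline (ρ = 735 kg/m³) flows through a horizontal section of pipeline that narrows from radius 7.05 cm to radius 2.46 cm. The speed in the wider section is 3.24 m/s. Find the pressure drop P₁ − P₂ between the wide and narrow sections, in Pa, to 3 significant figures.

ΔP ≈ 256000 Pa

Mass conservation (A₁v₁ = A₂v₂) gives v₂ = 3.24 × 156/19.0 = 26.6 m/s.
Along the horizontal streamline, P + ½ρv² is constant.
P₁ − P₂ = ½·735·(26.6² − 3.24²) = ½·735·698 = 256000 Pa.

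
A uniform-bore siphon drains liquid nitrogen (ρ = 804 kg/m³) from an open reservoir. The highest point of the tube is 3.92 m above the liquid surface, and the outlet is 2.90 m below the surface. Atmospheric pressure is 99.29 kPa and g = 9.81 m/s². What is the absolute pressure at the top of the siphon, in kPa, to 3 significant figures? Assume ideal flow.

From the surface to the outlet (both open to atmosphere, surface at rest): v = √(2g·h_out) = √(2·9.81·2.90) = 7.54 m/s.
The bore is uniform, so the speed at the crest is the same v. Bernoulli surface→crest: P_atm = P_top + ½ρv² + ρg·h_top.
P_top = 99290 − ½·804·7.54² − 804·9.81·3.92 = 45500 Pa.

P_top ≈ 45.5 kPa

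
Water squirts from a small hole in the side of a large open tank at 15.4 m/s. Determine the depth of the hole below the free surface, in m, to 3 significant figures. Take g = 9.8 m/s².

h ≈ 12.1 m

Torricelli: v = √(2gh), so h = v²/(2g).
h = 15.4²/(2·9.8) = 237/19.60 = 12.1 m.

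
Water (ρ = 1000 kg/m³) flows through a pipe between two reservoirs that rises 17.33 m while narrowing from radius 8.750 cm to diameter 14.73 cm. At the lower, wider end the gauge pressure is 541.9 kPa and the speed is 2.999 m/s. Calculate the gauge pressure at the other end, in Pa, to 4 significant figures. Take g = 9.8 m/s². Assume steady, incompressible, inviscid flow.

The volume flow rate is constant, so v₂ = (A₁/A₂)v₁ = (240.5/170.4)·2.999 = 4.233 m/s.
Applying Bernoulli between the two ends and solving for P₂: P₂ = P₁ + ½ρ(v₁² − v₂²) − ρgΔh.
P₂ = 541900 + ½·1000·(2.999² − 4.233²) − 1000·9.8·(+17.33) = 541900 + (-4462) − (169800) = 367600 Pa.

P₂ ≈ 367600 Pa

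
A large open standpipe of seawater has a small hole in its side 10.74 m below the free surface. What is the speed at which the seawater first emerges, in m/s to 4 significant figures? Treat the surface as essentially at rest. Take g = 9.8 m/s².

With the surface at rest and both surface and jet at atmospheric pressure, Bernoulli gives ρg h = ½ρv², so v = √(2gh) = √(2·9.8·10.74) = 14.51 m/s.

14.51 m/s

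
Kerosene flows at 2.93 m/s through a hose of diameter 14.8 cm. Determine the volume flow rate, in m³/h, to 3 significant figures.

Q = A·v = 0.0172 m² × 2.93 m/s = 0.0504 m³/s.
Converting: 0.0504 m³/s × 3600 = 181 m³/h.

Q = 181 m³/h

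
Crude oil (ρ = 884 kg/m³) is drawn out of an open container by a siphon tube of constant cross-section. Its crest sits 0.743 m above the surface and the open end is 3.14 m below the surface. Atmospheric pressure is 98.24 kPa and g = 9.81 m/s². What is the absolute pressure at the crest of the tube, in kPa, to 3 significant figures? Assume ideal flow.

From the surface to the outlet (both open to atmosphere, surface at rest): v = √(2g·h_out) = √(2·9.81·3.14) = 7.85 m/s.
Continuity keeps v the same throughout the tube; from surface to crest, P_atm + 0 = P_top + ½ρv² + ρg·h_top.
P_top = 98240 − ½·884·7.85² − 884·9.81·0.743 = 64600 Pa.

P_top = 64.6 kPa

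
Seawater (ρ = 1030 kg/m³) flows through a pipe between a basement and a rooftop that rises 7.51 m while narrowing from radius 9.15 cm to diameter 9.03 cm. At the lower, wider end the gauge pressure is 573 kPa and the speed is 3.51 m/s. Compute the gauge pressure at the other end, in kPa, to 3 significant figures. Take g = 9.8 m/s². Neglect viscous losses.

P₂ ≈ 397 kPa

The volume flow rate is constant, so v₂ = (A₁/A₂)v₁ = (263/64.0)·3.51 = 14.4 m/s.
Energy conservation along the streamline gives P₂ = P₁ − ½ρ(v₂² − v₁²) − ρg(h₂ − h₁).
P₂ = 573000 + ½·1030·(3.51² − 14.4²) − 1030·9.8·(+7.51) = 573000 + (-101000) − (75800) = 397000 Pa.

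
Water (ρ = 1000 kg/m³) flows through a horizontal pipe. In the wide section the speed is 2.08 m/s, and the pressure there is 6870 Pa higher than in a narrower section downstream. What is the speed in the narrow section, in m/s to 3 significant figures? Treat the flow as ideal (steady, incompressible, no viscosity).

Horizontal Bernoulli: P₁ + ½ρv₁² = P₂ + ½ρv₂², so v₂² = v₁² + 2(P₁ − P₂)/ρ.
v₂ = √(2.08² + 2·6870/1000) = √(4.33 + 13.7) = 4.25 m/s.

v₂ ≈ 4.25 m/s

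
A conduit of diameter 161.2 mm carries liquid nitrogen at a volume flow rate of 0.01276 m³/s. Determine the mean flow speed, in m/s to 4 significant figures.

Q = 0.01276 m³/s = 0.01276 m³/s.
v = Q/A = 0.01276 / 0.02041 = 0.6252 m/s.

v = 0.6252 m/s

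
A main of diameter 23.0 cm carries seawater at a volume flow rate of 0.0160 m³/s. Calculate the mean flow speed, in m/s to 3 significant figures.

v ≈ 0.385 m/s

Q = 0.0160 m³/s = 0.0160 m³/s.
v = Q/A = 0.0160 / 0.0415 = 0.385 m/s.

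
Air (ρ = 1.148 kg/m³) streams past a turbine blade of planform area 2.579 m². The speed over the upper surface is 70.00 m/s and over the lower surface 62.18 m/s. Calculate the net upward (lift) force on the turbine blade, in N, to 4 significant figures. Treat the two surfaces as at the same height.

F ≈ 1530 N

From P + ½ρv² = const at equal height, P_low − P_up = ½ρ(v_up² − v_low²).
ΔP = ½·1.148·(70.00² − 62.18²) = 593.3 Pa.
Lift = ΔP · A = 593.3 × 2.579 = 1530 N.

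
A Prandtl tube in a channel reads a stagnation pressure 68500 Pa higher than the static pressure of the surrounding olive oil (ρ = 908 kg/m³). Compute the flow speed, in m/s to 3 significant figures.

At the stagnation point the flow is brought to rest, so Bernoulli gives P_stag − P_static = ½ρv².
v = √(2ΔP/ρ) = √(2·68500/908) = 12.3 m/s.

v ≈ 12.3 m/s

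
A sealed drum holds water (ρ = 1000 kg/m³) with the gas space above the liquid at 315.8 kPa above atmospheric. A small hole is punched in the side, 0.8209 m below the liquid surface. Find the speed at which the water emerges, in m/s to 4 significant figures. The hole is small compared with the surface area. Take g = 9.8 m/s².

Take point 1 at the surface (v₁ ≈ 0) and point 2 at the hole (at atmospheric pressure). Bernoulli: P₁ + ρg h = P_atm + ½ρv₂².
With P₁ − P_atm = 315800 Pa, v₂ = √(2gh + 2ΔP/ρ) = √(2·9.8·0.8209 + 2·315800/1000) = 25.45 m/s.

v ≈ 25.45 m/s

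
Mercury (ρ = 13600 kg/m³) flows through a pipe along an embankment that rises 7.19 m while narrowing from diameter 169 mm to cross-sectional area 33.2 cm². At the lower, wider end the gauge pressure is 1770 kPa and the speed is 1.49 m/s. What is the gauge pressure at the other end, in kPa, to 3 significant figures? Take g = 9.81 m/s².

P₂ ≈ 137 kPa

Continuity gives A₁v₁ = A₂v₂, so v₂ = (224 cm²)/(33.2 cm²) × 1.49 m/s = 10.1 m/s.
Energy conservation along the streamline gives P₂ = P₁ − ½ρ(v₂² − v₁²) − ρg(h₂ − h₁).
P₂ = 1770000 + ½·13600·(1.49² − 10.1²) − 13600·9.81·(+7.19) = 1770000 + (-674000) − (959000) = 137000 Pa.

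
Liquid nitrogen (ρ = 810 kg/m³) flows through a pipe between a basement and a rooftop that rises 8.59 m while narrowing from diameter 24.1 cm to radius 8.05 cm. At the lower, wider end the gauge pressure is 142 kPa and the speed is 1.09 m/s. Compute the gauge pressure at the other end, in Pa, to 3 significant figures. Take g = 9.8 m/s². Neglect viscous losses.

P₂ ≈ 71900 Pa

By continuity, v₂ = v₁·A₁/A₂ = 1.09·(456/204) = 2.44 m/s.
Bernoulli: P₁ + ½ρv₁² + ρg h₁ = P₂ + ½ρv₂² + ρg h₂, so P₂ = P₁ + ½ρ(v₁² − v₂²) − ρg(h₂ − h₁).
P₂ = 142000 + ½·810·(1.09² − 2.44²) − 810·9.8·(+8.59) = 142000 + (-1930) − (68200) = 71900 Pa.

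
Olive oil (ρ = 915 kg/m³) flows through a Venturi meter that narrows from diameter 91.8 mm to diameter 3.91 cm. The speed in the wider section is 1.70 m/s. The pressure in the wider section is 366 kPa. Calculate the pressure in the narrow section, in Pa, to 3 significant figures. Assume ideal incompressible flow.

327000 Pa

Mass conservation (A₁v₁ = A₂v₂) gives v₂ = 1.70 × 66.2/12.0 = 9.37 m/s.
Bernoulli (h₁ = h₂): P₁ − P₂ = ½ρ(v₂² − v₁²).
P₂ = P₁ − ½ρ(v₂² − v₁²) = 366000 − ½·915·(9.37² − 1.70²) = 366000 − 38900 = 327000 Pa.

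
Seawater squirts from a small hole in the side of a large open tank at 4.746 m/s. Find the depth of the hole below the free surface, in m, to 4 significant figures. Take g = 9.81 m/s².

h ≈ 1.148 m

For a small hole in a large open tank, ½v² = gh, giving h = v²/(2g).
h = 4.746²/(2·9.81) = 22.52/19.62 = 1.148 m.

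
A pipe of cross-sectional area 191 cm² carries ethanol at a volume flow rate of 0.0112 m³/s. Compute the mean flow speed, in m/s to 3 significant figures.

0.586 m/s

Q = 0.0112 m³/s = 0.0112 m³/s.
v = Q/A = 0.0112 / 0.0191 = 0.586 m/s.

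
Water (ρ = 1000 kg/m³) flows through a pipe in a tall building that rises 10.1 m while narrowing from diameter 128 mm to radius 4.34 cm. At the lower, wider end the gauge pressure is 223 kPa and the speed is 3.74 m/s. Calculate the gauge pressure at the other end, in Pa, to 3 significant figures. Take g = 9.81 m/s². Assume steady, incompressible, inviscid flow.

Mass conservation (A₁v₁ = A₂v₂) gives v₂ = 3.74 × 129/59.2 = 8.13 m/s.
Energy conservation along the streamline gives P₂ = P₁ − ½ρ(v₂² − v₁²) − ρg(h₂ − h₁).
P₂ = 223000 + ½·1000·(3.74² − 8.13²) − 1000·9.81·(+10.1) = 223000 + (-26100) − (99100) = 97800 Pa.

P₂ = 97800 Pa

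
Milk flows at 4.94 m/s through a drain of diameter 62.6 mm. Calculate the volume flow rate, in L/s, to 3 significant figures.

Q ≈ 15.2 L/s

Q = A·v = 0.00308 m² × 4.94 m/s = 0.0152 m³/s.
Converting: 0.0152 m³/s × 1000 = 15.2 L/s.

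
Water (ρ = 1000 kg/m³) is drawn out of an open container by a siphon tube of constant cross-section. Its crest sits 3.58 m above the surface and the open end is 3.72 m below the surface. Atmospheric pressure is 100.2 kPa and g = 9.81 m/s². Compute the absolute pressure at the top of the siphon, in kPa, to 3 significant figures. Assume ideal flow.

28.6 kPa

The outlet speed comes from Torricelli: v = √(2g·3.72) = 8.54 m/s.
With constant cross-section the crest speed equals v; applying Bernoulli from the surface up to the crest, P_top = P_atm − ½ρv² − ρg·h_top.
P_top = 100200 − ½·1000·8.54² − 1000·9.81·3.58 = 28600 Pa.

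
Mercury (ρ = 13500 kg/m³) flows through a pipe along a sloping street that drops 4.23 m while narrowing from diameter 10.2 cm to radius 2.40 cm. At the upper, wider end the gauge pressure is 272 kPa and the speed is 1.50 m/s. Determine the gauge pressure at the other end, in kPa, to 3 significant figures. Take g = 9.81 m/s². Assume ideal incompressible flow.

The volume flow rate is constant, so v₂ = (A₁/A₂)v₁ = (81.7/18.1)·1.50 = 6.77 m/s.
Energy conservation along the streamline gives P₂ = P₁ − ½ρ(v₂² − v₁²) − ρg(h₂ − h₁).
P₂ = 272000 + ½·13500·(1.50² − 6.77²) − 13500·9.81·(−4.23) = 272000 + (-294000) − (-560000) = 538000 Pa.

P₂ = 538 kPa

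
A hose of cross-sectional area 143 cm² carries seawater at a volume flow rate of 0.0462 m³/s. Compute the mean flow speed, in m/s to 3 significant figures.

Q = 0.0462 m³/s = 0.0462 m³/s.
v = Q/A = 0.0462 / 0.0143 = 3.23 m/s.

v ≈ 3.23 m/s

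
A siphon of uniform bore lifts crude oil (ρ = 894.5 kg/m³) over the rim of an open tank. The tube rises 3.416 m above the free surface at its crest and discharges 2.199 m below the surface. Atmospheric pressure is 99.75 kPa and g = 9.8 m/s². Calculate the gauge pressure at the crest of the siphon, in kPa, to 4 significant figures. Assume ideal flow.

From the surface to the outlet (both open to atmosphere, surface at rest): v = √(2g·h_out) = √(2·9.8·2.199) = 6.565 m/s.
Continuity keeps v the same throughout the tube; from surface to crest, P_atm + 0 = P_top + ½ρv² + ρg·h_top.
P_top = 99750 − ½·894.5·6.565² − 894.5·9.8·3.416 = 50530 Pa. So P_gauge = P_top − P_atm = -49220 Pa.

P_gauge ≈ -49.22 kPa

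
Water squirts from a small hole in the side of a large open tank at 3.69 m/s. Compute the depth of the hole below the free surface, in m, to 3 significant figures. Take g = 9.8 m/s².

h = 0.695 m

Torricelli: v = √(2gh), so h = v²/(2g).
h = 3.69²/(2·9.8) = 13.6/19.60 = 0.695 m.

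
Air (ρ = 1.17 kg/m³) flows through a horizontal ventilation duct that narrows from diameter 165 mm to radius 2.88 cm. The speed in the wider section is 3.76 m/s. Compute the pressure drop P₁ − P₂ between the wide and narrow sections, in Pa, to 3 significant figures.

Continuity gives A₁v₁ = A₂v₂, so v₂ = (214 cm²)/(26.1 cm²) × 3.76 m/s = 30.9 m/s.
Along the horizontal streamline, P + ½ρv² is constant.
P₁ − P₂ = ½·1.17·(30.9² − 3.76²) = ½·1.17·938 = 549 Pa.

ΔP ≈ 549 Pa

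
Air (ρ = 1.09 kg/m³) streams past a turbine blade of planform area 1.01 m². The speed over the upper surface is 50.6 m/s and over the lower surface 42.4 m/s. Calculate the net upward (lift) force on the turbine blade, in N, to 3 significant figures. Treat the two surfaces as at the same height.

420 N

The faster flow above has the lower pressure; Bernoulli (same height) gives ΔP = ½ρ(v_up² − v_low²).
ΔP = ½·1.09·(50.6² − 42.4²) = 416 Pa.
Lift = ΔP · A = 416 × 1.01 = 420 N.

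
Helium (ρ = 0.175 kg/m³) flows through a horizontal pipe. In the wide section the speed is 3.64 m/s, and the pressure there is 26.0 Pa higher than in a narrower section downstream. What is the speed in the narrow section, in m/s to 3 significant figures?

Along the level pipe P + ½ρv² is conserved, hence v₂² = v₁² + 2(P₁ − P₂)/ρ.
v₂ = √(3.64² + 2·26.0/0.175) = √(13.2 + 297) = 17.6 m/s.

v₂ = 17.6 m/s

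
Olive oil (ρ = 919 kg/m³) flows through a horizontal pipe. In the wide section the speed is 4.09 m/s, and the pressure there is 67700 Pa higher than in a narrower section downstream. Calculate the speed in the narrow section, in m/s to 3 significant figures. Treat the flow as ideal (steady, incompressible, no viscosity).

Horizontal Bernoulli: P₁ + ½ρv₁² = P₂ + ½ρv₂², so v₂² = v₁² + 2(P₁ − P₂)/ρ.
v₂ = √(4.09² + 2·67700/919) = √(16.7 + 147) = 12.8 m/s.

12.8 m/s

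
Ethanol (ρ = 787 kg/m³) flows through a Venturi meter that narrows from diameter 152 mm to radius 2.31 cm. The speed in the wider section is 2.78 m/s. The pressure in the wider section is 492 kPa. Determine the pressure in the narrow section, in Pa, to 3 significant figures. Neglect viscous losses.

P₂ ≈ 139000 Pa

Mass conservation (A₁v₁ = A₂v₂) gives v₂ = 2.78 × 181/16.8 = 30.1 m/s.
Along the horizontal streamline, P + ½ρv² is constant.
P₂ = P₁ − ½ρ(v₂² − v₁²) = 492000 − ½·787·(30.1² − 2.78²) = 492000 − 353000 = 139000 Pa.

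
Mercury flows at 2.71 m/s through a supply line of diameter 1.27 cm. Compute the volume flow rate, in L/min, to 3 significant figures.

Q ≈ 20.6 L/min

Q = A·v = 0.000127 m² × 2.71 m/s = 0.000343 m³/s.
Converting: 0.000343 m³/s × 60000 = 20.6 L/min.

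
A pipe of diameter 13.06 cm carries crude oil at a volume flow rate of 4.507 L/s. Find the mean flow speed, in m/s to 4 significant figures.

v ≈ 0.3364 m/s

Q = 4.507 L/s = 0.004507 m³/s.
v = Q/A = 0.004507 / 0.01340 = 0.3364 m/s.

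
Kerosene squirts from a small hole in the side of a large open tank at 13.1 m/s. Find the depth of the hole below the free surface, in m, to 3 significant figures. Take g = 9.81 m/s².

8.75 m

Torricelli: v = √(2gh), so h = v²/(2g).
h = 13.1²/(2·9.81) = 172/19.62 = 8.75 m.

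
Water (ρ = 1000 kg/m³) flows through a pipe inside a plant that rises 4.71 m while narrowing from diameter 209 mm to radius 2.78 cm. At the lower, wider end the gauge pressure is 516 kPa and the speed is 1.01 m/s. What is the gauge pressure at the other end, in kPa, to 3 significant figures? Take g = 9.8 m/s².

The volume flow rate is constant, so v₂ = (A₁/A₂)v₁ = (343/24.3)·1.01 = 14.3 m/s.
Bernoulli: P₁ + ½ρv₁² + ρg h₁ = P₂ + ½ρv₂² + ρg h₂, so P₂ = P₁ + ½ρ(v₁² − v₂²) − ρg(h₂ − h₁).
P₂ = 516000 + ½·1000·(1.01² − 14.3²) − 1000·9.8·(+4.71) = 516000 + (-101000) − (46200) = 369000 Pa.

P₂ = 369 kPa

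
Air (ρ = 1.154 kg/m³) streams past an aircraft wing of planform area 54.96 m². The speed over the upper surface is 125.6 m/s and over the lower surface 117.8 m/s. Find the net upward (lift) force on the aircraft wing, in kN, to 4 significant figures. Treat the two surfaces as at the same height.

F ≈ 60.21 kN

With equal heights on the two surfaces, Bernoulli gives P_lower − P_upper = ½ρ(v_upper² − v_lower²).
ΔP = ½·1.154·(125.6² − 117.8²) = 1095 Pa.
Lift = ΔP · A = 1095 × 54.96 = 60210 N.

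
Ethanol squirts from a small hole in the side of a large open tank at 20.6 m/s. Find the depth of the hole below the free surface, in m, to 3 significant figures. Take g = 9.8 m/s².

Inverting v = √(2gh) gives h = v² / 2g.
h = 20.6²/(2·9.8) = 424/19.60 = 21.7 m.

h = 21.7 m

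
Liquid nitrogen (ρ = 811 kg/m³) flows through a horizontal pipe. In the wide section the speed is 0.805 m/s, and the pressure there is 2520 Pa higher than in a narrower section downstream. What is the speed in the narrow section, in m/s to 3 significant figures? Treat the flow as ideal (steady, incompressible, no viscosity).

v₂ = 2.62 m/s

With h₁ = h₂, rearranging Bernoulli gives v₂ = √(v₁² + 2ΔP/ρ).
v₂ = √(0.805² + 2·2520/811) = √(0.648 + 6.21) = 2.62 m/s.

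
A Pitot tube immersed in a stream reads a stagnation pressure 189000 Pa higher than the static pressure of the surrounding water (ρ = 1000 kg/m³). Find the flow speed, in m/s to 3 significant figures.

v ≈ 19.4 m/s

The dynamic pressure equals the rise in static pressure at the stagnation point: ΔP = ½ρv².
v = √(2ΔP/ρ) = √(2·189000/1000) = 19.4 m/s.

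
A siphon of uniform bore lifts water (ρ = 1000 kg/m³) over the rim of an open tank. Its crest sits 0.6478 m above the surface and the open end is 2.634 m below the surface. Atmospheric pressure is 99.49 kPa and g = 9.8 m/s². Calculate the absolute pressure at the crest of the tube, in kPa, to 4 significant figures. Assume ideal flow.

Bernoulli surface→outlet gives ½v² = g·h_out, so v = √(2·9.8·2.634) = 7.185 m/s.
The bore is uniform, so the speed at the crest is the same v. Bernoulli surface→crest: P_atm = P_top + ½ρv² + ρg·h_top.
P_top = 99490 − ½·1000·7.185² − 1000·9.8·0.6478 = 67330 Pa.

P_top = 67.33 kPa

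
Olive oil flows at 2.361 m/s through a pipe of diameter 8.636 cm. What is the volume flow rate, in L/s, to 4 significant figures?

Q ≈ 13.83 L/s

Q = A·v = 0.005858 m² × 2.361 m/s = 0.01383 m³/s.
Converting: 0.01383 m³/s × 1000 = 13.83 L/s.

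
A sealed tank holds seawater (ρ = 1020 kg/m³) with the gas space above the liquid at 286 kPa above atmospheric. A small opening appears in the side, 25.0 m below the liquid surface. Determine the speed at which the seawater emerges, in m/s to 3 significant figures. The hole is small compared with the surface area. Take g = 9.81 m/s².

v ≈ 32.4 m/s

Take point 1 at the surface (v₁ ≈ 0) and point 2 at the hole (at atmospheric pressure). Bernoulli: P₁ + ρg h = P_atm + ½ρv₂².
With P₁ − P_atm = 286000 Pa, v₂ = √(2gh + 2ΔP/ρ) = √(2·9.81·25.0 + 2·286000/1020) = 32.4 m/s.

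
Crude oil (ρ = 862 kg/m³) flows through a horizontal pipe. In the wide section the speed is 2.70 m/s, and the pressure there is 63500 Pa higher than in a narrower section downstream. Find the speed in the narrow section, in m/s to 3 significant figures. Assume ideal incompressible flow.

With h₁ = h₂, rearranging Bernoulli gives v₂ = √(v₁² + 2ΔP/ρ).
v₂ = √(2.70² + 2·63500/862) = √(7.29 + 147) = 12.4 m/s.

v₂ = 12.4 m/s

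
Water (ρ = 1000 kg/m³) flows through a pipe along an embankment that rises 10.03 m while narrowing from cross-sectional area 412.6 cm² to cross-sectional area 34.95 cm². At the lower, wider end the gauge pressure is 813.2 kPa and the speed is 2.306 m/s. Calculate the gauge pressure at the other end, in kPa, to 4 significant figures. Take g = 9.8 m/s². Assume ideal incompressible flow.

P₂ = 347.0 kPa

By continuity, v₂ = v₁·A₁/A₂ = 2.306·(412.6/34.95) = 27.22 m/s.
Applying Bernoulli between the two ends and solving for P₂: P₂ = P₁ + ½ρ(v₁² − v₂²) − ρgΔh.
P₂ = 813200 + ½·1000·(2.306² − 27.22²) − 1000·9.8·(+10.03) = 813200 + (-367900) − (98290) = 347000 Pa.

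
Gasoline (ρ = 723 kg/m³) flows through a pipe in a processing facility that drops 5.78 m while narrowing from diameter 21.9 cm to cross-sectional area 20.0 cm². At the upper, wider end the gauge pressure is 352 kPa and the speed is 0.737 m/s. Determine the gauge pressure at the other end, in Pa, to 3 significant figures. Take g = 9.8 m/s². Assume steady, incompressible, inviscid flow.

Mass conservation (A₁v₁ = A₂v₂) gives v₂ = 0.737 × 377/20.0 = 13.9 m/s.
Bernoulli: P₁ + ½ρv₁² + ρg h₁ = P₂ + ½ρv₂² + ρg h₂, so P₂ = P₁ + ½ρ(v₁² − v₂²) − ρg(h₂ − h₁).
P₂ = 352000 + ½·723·(0.737² − 13.9²) − 723·9.8·(−5.78) = 352000 + (-69500) − (-41000) = 323000 Pa.

P₂ = 323000 Pa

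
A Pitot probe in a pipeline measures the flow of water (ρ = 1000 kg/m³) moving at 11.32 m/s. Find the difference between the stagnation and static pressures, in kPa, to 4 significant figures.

64.07 kPa

At the stagnation point the flow is brought to rest, so Bernoulli gives P_stag − P_static = ½ρv².
ΔP = ½·1000·11.32² = 64070 Pa.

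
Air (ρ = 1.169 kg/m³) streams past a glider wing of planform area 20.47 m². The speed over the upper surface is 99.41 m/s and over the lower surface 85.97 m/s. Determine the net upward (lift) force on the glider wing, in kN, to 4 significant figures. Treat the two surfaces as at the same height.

From P + ½ρv² = const at equal height, P_low − P_up = ½ρ(v_up² − v_low²).
ΔP = ½·1.169·(99.41² − 85.97²) = 1456 Pa.
Lift = ΔP · A = 1456 × 20.47 = 29810 N.

29.81 kN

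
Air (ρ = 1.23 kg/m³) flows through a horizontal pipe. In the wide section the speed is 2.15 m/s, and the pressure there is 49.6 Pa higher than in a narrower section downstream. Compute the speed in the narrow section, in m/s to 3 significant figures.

v₂ ≈ 9.23 m/s

Along the level pipe P + ½ρv² is conserved, hence v₂² = v₁² + 2(P₁ − P₂)/ρ.
v₂ = √(2.15² + 2·49.6/1.23) = √(4.62 + 80.7) = 9.23 m/s.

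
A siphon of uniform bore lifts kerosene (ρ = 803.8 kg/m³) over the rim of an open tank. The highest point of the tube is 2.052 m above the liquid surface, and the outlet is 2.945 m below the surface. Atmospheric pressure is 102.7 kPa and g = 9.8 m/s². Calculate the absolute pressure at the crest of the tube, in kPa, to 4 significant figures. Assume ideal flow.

P_top ≈ 63.34 kPa

The outlet speed comes from Torricelli: v = √(2g·2.945) = 7.597 m/s.
With constant cross-section the crest speed equals v; applying Bernoulli from the surface up to the crest, P_top = P_atm − ½ρv² − ρg·h_top.
P_top = 102700 − ½·803.8·7.597² − 803.8·9.8·2.052 = 63340 Pa.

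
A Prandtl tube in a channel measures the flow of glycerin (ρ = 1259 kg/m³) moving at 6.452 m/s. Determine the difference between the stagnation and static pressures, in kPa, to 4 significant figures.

Bernoulli between the free stream and the stagnation point: ½ρv² = P_stag − P_static.
ΔP = ½·1259·6.452² = 26210 Pa.

ΔP = 26.21 kPa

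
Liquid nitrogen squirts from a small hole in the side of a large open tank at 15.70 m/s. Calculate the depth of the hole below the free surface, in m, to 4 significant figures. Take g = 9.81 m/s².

12.56 m

For a small hole in a large open tank, ½v² = gh, giving h = v²/(2g).
h = 15.70²/(2·9.81) = 246.5/19.62 = 12.56 m.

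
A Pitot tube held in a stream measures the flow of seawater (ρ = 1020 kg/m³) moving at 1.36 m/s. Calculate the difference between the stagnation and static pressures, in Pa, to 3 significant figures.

ΔP ≈ 943 Pa

The dynamic pressure equals the rise in static pressure at the stagnation point: ΔP = ½ρv².
ΔP = ½·1020·1.36² = 943 Pa.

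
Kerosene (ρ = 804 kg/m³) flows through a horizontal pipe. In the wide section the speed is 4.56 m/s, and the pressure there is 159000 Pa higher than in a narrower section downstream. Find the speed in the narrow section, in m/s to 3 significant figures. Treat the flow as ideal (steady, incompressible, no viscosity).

Along the level pipe P + ½ρv² is conserved, hence v₂² = v₁² + 2(P₁ − P₂)/ρ.
v₂ = √(4.56² + 2·159000/804) = √(20.8 + 396) = 20.4 m/s.

v₂ = 20.4 m/s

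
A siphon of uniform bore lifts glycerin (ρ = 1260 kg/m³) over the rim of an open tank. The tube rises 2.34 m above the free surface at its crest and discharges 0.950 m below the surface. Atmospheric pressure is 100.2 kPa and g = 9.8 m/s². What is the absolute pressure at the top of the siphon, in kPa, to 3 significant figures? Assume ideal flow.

The outlet speed comes from Torricelli: v = √(2g·0.950) = 4.32 m/s.
With constant cross-section the crest speed equals v; applying Bernoulli from the surface up to the crest, P_top = P_atm − ½ρv² − ρg·h_top.
P_top = 100200 − ½·1260·4.32² − 1260·9.8·2.34 = 59600 Pa.

P_top = 59.6 kPa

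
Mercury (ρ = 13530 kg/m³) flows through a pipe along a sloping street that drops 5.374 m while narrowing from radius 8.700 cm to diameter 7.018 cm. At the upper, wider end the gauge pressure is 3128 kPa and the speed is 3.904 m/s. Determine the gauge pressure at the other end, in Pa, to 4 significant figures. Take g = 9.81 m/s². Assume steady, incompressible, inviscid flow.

P₂ = 48290 Pa

Mass conservation (A₁v₁ = A₂v₂) gives v₂ = 3.904 × 237.8/38.68 = 24.00 m/s.
Energy conservation along the streamline gives P₂ = P₁ − ½ρ(v₂² − v₁²) − ρg(h₂ − h₁).
P₂ = 3128000 + ½·13530·(3.904² − 24.00²) − 13530·9.81·(−5.374) = 3128000 + (-3793000) − (-713300) = 48290 Pa.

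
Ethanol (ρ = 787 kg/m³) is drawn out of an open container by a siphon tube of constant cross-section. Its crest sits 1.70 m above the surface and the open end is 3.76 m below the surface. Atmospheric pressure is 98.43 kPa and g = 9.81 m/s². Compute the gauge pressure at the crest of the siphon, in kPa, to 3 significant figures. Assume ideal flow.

P_gauge = -42.2 kPa

The outlet speed comes from Torricelli: v = √(2g·3.76) = 8.59 m/s.
Continuity keeps v the same throughout the tube; from surface to crest, P_atm + 0 = P_top + ½ρv² + ρg·h_top.
P_top = 98430 − ½·787·8.59² − 787·9.81·1.70 = 56300 Pa. So P_gauge = P_top − P_atm = -42200 Pa.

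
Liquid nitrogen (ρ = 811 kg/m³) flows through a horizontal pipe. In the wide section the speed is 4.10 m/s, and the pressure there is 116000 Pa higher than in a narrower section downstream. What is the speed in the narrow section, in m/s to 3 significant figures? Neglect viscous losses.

Horizontal Bernoulli: P₁ + ½ρv₁² = P₂ + ½ρv₂², so v₂² = v₁² + 2(P₁ − P₂)/ρ.
v₂ = √(4.10² + 2·116000/811) = √(16.8 + 286) = 17.4 m/s.

17.4 m/s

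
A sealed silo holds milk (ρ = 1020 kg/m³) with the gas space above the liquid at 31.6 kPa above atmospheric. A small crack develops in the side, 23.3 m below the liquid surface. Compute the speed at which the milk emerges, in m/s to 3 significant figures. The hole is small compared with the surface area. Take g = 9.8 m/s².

v ≈ 22.8 m/s

Take point 1 at the surface (v₁ ≈ 0) and point 2 at the hole (at atmospheric pressure). Bernoulli: P₁ + ρg h = P_atm + ½ρv₂².
With P₁ − P_atm = 31600 Pa, v₂ = √(2gh + 2ΔP/ρ) = √(2·9.8·23.3 + 2·31600/1020) = 22.8 m/s.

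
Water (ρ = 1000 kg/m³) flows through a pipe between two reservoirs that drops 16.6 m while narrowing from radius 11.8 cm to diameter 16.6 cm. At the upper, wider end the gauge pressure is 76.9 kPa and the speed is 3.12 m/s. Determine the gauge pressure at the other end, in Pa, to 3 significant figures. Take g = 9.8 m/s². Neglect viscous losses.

Continuity gives A₁v₁ = A₂v₂, so v₂ = (437 cm²)/(216 cm²) × 3.12 m/s = 6.31 m/s.
Bernoulli: P₁ + ½ρv₁² + ρg h₁ = P₂ + ½ρv₂² + ρg h₂, so P₂ = P₁ + ½ρ(v₁² − v₂²) − ρg(h₂ − h₁).
P₂ = 76900 + ½·1000·(3.12² − 6.31²) − 1000·9.8·(−16.6) = 76900 + (-15000) − (-163000) = 225000 Pa.

P₂ = 225000 Pa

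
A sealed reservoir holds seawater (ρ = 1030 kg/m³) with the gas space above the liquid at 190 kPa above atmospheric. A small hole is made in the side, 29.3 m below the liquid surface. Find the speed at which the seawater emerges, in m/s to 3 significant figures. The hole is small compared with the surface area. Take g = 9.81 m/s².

Take point 1 at the surface (v₁ ≈ 0) and point 2 at the hole (at atmospheric pressure). Bernoulli: P₁ + ρg h = P_atm + ½ρv₂².
With P₁ − P_atm = 190000 Pa, v₂ = √(2gh + 2ΔP/ρ) = √(2·9.81·29.3 + 2·190000/1030) = 30.7 m/s.

30.7 m/s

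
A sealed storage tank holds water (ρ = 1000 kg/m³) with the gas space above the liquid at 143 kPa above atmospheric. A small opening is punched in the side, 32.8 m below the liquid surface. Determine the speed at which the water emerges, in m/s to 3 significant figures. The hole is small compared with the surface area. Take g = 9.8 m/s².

v = 30.5 m/s

Take point 1 at the surface (v₁ ≈ 0) and point 2 at the hole (at atmospheric pressure). Bernoulli: P₁ + ρg h = P_atm + ½ρv₂².
With P₁ − P_atm = 143000 Pa, v₂ = √(2gh + 2ΔP/ρ) = √(2·9.8·32.8 + 2·143000/1000) = 30.5 m/s.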